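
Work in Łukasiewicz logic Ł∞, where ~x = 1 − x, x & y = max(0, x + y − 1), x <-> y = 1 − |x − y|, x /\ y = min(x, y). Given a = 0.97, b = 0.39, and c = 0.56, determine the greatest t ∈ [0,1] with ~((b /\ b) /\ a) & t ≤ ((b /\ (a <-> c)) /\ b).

b /\ b = min(0.39, 0.39) = 0.39
(b /\ b) /\ a = min(0.39, 0.97) = 0.39
~((b /\ b) /\ a) = 1 − 0.39 = 0.61
So the left factor is ~((b /\ b) /\ a) = 0.61.
a <-> c = 1 − |0.97 − 0.56| = 1 − 0.41 = 0.59
b /\ (a <-> c) = min(0.39, 0.59) = 0.39
(b /\ (a <-> c)) /\ b = min(0.39, 0.39) = 0.39
So the right-hand bound is (b /\ (a <-> c)) /\ b = 0.39.
The residuum of the Łukasiewicz t-norm gives the supremum: min(1, 1 − 0.61 + 0.39).
1 − 0.61 + 0.39 = 0.78, so t = min(1, 0.78) = 0.78.
Check: 0.61 & 0.78 = max(0, 0.39) = 0.39 ≤ 0.39.

0.78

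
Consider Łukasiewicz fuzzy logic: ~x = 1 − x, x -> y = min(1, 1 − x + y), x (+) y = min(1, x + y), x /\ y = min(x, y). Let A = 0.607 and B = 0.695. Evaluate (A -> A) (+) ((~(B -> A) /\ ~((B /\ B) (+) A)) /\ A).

A -> A = min(1, 1 − 0.607 + 0.607) = min(1, 1.000) = 1.000
B -> A = min(1, 1 − 0.695 + 0.607) = min(1, 0.912) = 0.912
~(B -> A) = 1 − 0.912 = 0.088
B /\ B = min(0.695, 0.695) = 0.695
(B /\ B) (+) A = min(1, 0.695 + 0.607) = min(1, 1.302) = 1.000
~((B /\ B) (+) A) = 1 − 1.000 = 0.000
~(B -> A) /\ ~((B /\ B) (+) A) = min(0.088, 0.000) = 0.000
(~(B -> A) /\ ~((B /\ B) (+) A)) /\ A = min(0.000, 0.607) = 0.000
(A -> A) (+) ((~(B -> A) /\ ~((B /\ B) (+) A)) /\ A) = min(1, 1.000 + 0.000) = min(1, 1.000) = 1.000

1.000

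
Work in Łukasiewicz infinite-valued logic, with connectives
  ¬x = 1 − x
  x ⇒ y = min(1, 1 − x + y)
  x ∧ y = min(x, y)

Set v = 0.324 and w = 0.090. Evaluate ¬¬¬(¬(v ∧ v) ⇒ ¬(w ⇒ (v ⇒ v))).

v ∧ v = min(0.324, 0.324) = 0.324
¬(v ∧ v) = 1 − 0.324 = 0.676
v ⇒ v = min(1, 1 − 0.324 + 0.324) = min(1, 1.000) = 1.000
w ⇒ (v ⇒ v) = min(1, 1 − 0.090 + 1.000) = min(1, 1.910) = 1.000
¬(w ⇒ (v ⇒ v)) = 1 − 1.000 = 0.000
¬(v ∧ v) ⇒ ¬(w ⇒ (v ⇒ v)) = min(1, 1 − 0.676 + 0.000) = min(1, 0.324) = 0.324
¬(¬(v ∧ v) ⇒ ¬(w ⇒ (v ⇒ v))) = 1 − 0.324 = 0.676
¬¬(¬(v ∧ v) ⇒ ¬(w ⇒ (v ⇒ v))) = 1 − 0.676 = 0.324
¬¬¬(¬(v ∧ v) ⇒ ¬(w ⇒ (v ⇒ v))) = 1 − 0.324 = 0.676

0.676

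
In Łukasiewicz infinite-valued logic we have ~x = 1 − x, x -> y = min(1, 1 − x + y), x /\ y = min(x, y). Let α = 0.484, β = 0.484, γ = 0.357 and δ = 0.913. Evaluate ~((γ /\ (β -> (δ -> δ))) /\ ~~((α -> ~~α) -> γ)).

δ -> δ = min(1, 1 − 0.913 + 0.913) = min(1, 1.000) = 1.000
β -> (δ -> δ) = min(1, 1 − 0.484 + 1.000) = min(1, 1.516) = 1.000
γ /\ (β -> (δ -> δ)) = min(0.357, 1.000) = 0.357
~α = 1 − 0.484 = 0.516
~~α = 1 − 0.516 = 0.484
α -> ~~α = min(1, 1 − 0.484 + 0.484) = min(1, 1.000) = 1.000
(α -> ~~α) -> γ = min(1, 1 − 1.000 + 0.357) = min(1, 0.357) = 0.357
~((α -> ~~α) -> γ) = 1 − 0.357 = 0.643
~~((α -> ~~α) -> γ) = 1 − 0.643 = 0.357
(γ /\ (β -> (δ -> δ))) /\ ~~((α -> ~~α) -> γ) = min(0.357, 0.357) = 0.357
~((γ /\ (β -> (δ -> δ))) /\ ~~((α -> ~~α) -> γ)) = 1 − 0.357 = 0.643

0.643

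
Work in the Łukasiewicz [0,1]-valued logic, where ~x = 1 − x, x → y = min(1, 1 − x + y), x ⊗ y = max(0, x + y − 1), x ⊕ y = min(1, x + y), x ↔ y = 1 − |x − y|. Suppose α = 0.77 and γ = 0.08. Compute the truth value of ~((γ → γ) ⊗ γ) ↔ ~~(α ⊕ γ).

γ → γ = min(1, 1 − 0.08 + 0.08) = min(1, 1.00) = 1.00
(γ → γ) ⊗ γ = max(0, 1.00 + 0.08 − 1) = max(0, 0.08) = 0.08
~((γ → γ) ⊗ γ) = 1 − 0.08 = 0.92
α ⊕ γ = min(1, 0.77 + 0.08) = min(1, 0.85) = 0.85
~(α ⊕ γ) = 1 − 0.85 = 0.15
~~(α ⊕ γ) = 1 − 0.15 = 0.85
~((γ → γ) ⊗ γ) ↔ ~~(α ⊕ γ) = 1 − |0.92 − 0.85| = 1 − 0.07 = 0.93

0.93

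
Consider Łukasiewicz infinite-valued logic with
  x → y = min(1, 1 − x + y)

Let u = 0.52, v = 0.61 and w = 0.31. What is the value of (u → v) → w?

u → v = min(1, 1 − 0.52 + 0.61) = min(1, 1.09) = 1.00
(u → v) → w = min(1, 1 − 1.00 + 0.31) = min(1, 0.31) = 0.31

0.31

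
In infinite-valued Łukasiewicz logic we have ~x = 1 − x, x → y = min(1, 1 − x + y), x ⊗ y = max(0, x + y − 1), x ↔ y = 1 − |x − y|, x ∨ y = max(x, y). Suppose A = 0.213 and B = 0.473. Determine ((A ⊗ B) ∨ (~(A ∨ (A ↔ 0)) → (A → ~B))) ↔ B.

0.473

A ⊗ B = max(0, 0.213 + 0.473 − 1) = max(0, -0.314) = 0.000
A ↔ 0 = 1 − |0.213 − 0.000| = 1 − 0.213 = 0.787
A ∨ (A ↔ 0) = max(0.213, 0.787) = 0.787
~(A ∨ (A ↔ 0)) = 1 − 0.787 = 0.213
~B = 1 − 0.473 = 0.527
A → ~B = min(1, 1 − 0.213 + 0.527) = min(1, 1.314) = 1.000
~(A ∨ (A ↔ 0)) → (A → ~B) = min(1, 1 − 0.213 + 1.000) = min(1, 1.787) = 1.000
(A ⊗ B) ∨ (~(A ∨ (A ↔ 0)) → (A → ~B)) = max(0.000, 1.000) = 1.000
((A ⊗ B) ∨ (~(A ∨ (A ↔ 0)) → (A → ~B))) ↔ B = 1 − |1.000 − 0.473| = 1 − 0.527 = 0.473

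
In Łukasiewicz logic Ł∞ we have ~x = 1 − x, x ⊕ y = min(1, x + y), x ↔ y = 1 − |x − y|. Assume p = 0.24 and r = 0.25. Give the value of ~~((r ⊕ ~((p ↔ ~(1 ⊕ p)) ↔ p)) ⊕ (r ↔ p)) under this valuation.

1.00

1 ⊕ p = min(1, 1.00 + 0.24) = min(1, 1.24) = 1.00
~(1 ⊕ p) = 1 − 1.00 = 0.00
p ↔ ~(1 ⊕ p) = 1 − |0.24 − 0.00| = 1 − 0.24 = 0.76
(p ↔ ~(1 ⊕ p)) ↔ p = 1 − |0.76 − 0.24| = 1 − 0.52 = 0.48
~((p ↔ ~(1 ⊕ p)) ↔ p) = 1 − 0.48 = 0.52
r ⊕ ~((p ↔ ~(1 ⊕ p)) ↔ p) = min(1, 0.25 + 0.52) = min(1, 0.77) = 0.77
r ↔ p = 1 − |0.25 − 0.24| = 1 − 0.01 = 0.99
(r ⊕ ~((p ↔ ~(1 ⊕ p)) ↔ p)) ⊕ (r ↔ p) = min(1, 0.77 + 0.99) = min(1, 1.76) = 1.00
~((r ⊕ ~((p ↔ ~(1 ⊕ p)) ↔ p)) ⊕ (r ↔ p)) = 1 − 1.00 = 0.00
~~((r ⊕ ~((p ↔ ~(1 ⊕ p)) ↔ p)) ⊕ (r ↔ p)) = 1 − 0.00 = 1.00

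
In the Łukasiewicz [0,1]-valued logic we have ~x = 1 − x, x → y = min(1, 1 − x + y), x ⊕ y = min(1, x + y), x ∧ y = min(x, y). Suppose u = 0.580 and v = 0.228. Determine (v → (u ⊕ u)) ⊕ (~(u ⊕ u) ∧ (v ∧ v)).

1.000

u ⊕ u = min(1, 0.580 + 0.580) = min(1, 1.160) = 1.000
v → (u ⊕ u) = min(1, 1 − 0.228 + 1.000) = min(1, 1.772) = 1.000
~(u ⊕ u) = 1 − 1.000 = 0.000
v ∧ v = min(0.228, 0.228) = 0.228
~(u ⊕ u) ∧ (v ∧ v) = min(0.000, 0.228) = 0.000
(v → (u ⊕ u)) ⊕ (~(u ⊕ u) ∧ (v ∧ v)) = min(1, 1.000 + 0.000) = min(1, 1.000) = 1.000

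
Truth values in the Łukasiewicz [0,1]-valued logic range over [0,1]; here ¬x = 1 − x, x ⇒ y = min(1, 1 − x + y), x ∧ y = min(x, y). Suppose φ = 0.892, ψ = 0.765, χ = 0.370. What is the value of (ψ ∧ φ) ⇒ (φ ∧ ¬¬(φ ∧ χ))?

ψ ∧ φ = min(0.765, 0.892) = 0.765
φ ∧ χ = min(0.892, 0.370) = 0.370
¬(φ ∧ χ) = 1 − 0.370 = 0.630
¬¬(φ ∧ χ) = 1 − 0.630 = 0.370
φ ∧ ¬¬(φ ∧ χ) = min(0.892, 0.370) = 0.370
(ψ ∧ φ) ⇒ (φ ∧ ¬¬(φ ∧ χ)) = min(1, 1 − 0.765 + 0.370) = min(1, 0.605) = 0.605

0.605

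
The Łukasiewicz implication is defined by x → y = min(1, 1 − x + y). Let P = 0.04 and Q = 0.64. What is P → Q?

P → Q = min(1, 1 − 0.04 + 0.64) = min(1, 1.60) = 1.00
For comparison, the Gödel implication (1 if x ≤ y else y) would give 1.00.

1.00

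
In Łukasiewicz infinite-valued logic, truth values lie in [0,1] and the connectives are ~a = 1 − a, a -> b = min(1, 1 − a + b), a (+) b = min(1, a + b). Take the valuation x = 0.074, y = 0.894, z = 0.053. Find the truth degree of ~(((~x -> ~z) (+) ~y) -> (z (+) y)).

~x = 1 − 0.074 = 0.926
~z = 1 − 0.053 = 0.947
~x -> ~z = min(1, 1 − 0.926 + 0.947) = min(1, 1.021) = 1.000
~y = 1 − 0.894 = 0.106
(~x -> ~z) (+) ~y = min(1, 1.000 + 0.106) = min(1, 1.106) = 1.000
z (+) y = min(1, 0.053 + 0.894) = min(1, 0.947) = 0.947
((~x -> ~z) (+) ~y) -> (z (+) y) = min(1, 1 − 1.000 + 0.947) = min(1, 0.947) = 0.947
~(((~x -> ~z) (+) ~y) -> (z (+) y)) = 1 − 0.947 = 0.053

0.053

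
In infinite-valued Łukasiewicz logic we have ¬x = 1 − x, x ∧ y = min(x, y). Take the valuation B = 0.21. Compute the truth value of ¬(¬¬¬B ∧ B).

¬B = 1 − 0.21 = 0.79
¬¬B = 1 − 0.79 = 0.21
¬¬¬B = 1 − 0.21 = 0.79
¬¬¬B ∧ B = min(0.79, 0.21) = 0.21
¬(¬¬¬B ∧ B) = 1 − 0.21 = 0.79

0.79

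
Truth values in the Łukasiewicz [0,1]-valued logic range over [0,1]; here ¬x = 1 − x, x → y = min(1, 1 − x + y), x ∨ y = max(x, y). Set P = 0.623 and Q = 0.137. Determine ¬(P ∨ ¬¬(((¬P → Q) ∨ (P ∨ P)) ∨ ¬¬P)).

0.240

¬P = 1 − 0.623 = 0.377
¬P → Q = min(1, 1 − 0.377 + 0.137) = min(1, 0.760) = 0.760
P ∨ P = max(0.623, 0.623) = 0.623
(¬P → Q) ∨ (P ∨ P) = max(0.760, 0.623) = 0.760
¬¬P = 1 − 0.377 = 0.623
((¬P → Q) ∨ (P ∨ P)) ∨ ¬¬P = max(0.760, 0.623) = 0.760
¬(((¬P → Q) ∨ (P ∨ P)) ∨ ¬¬P) = 1 − 0.760 = 0.240
¬¬(((¬P → Q) ∨ (P ∨ P)) ∨ ¬¬P) = 1 − 0.240 = 0.760
P ∨ ¬¬(((¬P → Q) ∨ (P ∨ P)) ∨ ¬¬P) = max(0.623, 0.760) = 0.760
¬(P ∨ ¬¬(((¬P → Q) ∨ (P ∨ P)) ∨ ¬¬P)) = 1 − 0.760 = 0.240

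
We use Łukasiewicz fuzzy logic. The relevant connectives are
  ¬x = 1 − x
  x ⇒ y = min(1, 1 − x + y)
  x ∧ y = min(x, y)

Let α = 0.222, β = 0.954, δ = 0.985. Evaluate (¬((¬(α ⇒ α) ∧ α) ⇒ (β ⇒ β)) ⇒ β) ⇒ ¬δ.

α ⇒ α = min(1, 1 − 0.222 + 0.222) = min(1, 1.000) = 1.000
¬(α ⇒ α) = 1 − 1.000 = 0.000
¬(α ⇒ α) ∧ α = min(0.000, 0.222) = 0.000
β ⇒ β = min(1, 1 − 0.954 + 0.954) = min(1, 1.000) = 1.000
(¬(α ⇒ α) ∧ α) ⇒ (β ⇒ β) = min(1, 1 − 0.000 + 1.000) = min(1, 2.000) = 1.000
¬((¬(α ⇒ α) ∧ α) ⇒ (β ⇒ β)) = 1 − 1.000 = 0.000
¬((¬(α ⇒ α) ∧ α) ⇒ (β ⇒ β)) ⇒ β = min(1, 1 − 0.000 + 0.954) = min(1, 1.954) = 1.000
¬δ = 1 − 0.985 = 0.015
(¬((¬(α ⇒ α) ∧ α) ⇒ (β ⇒ β)) ⇒ β) ⇒ ¬δ = min(1, 1 − 1.000 + 0.015) = min(1, 0.015) = 0.015

0.015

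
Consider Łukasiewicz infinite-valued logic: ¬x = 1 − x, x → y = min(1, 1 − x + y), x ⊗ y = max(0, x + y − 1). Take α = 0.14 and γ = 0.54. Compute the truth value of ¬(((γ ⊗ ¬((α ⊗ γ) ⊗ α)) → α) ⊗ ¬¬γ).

0.86

α ⊗ γ = max(0, 0.14 + 0.54 − 1) = max(0, -0.32) = 0.00
(α ⊗ γ) ⊗ α = max(0, 0.00 + 0.14 − 1) = max(0, -0.86) = 0.00
¬((α ⊗ γ) ⊗ α) = 1 − 0.00 = 1.00
γ ⊗ ¬((α ⊗ γ) ⊗ α) = max(0, 0.54 + 1.00 − 1) = max(0, 0.54) = 0.54
(γ ⊗ ¬((α ⊗ γ) ⊗ α)) → α = min(1, 1 − 0.54 + 0.14) = min(1, 0.60) = 0.60
¬γ = 1 − 0.54 = 0.46
¬¬γ = 1 − 0.46 = 0.54
((γ ⊗ ¬((α ⊗ γ) ⊗ α)) → α) ⊗ ¬¬γ = max(0, 0.60 + 0.54 − 1) = max(0, 0.14) = 0.14
¬(((γ ⊗ ¬((α ⊗ γ) ⊗ α)) → α) ⊗ ¬¬γ) = 1 − 0.14 = 0.86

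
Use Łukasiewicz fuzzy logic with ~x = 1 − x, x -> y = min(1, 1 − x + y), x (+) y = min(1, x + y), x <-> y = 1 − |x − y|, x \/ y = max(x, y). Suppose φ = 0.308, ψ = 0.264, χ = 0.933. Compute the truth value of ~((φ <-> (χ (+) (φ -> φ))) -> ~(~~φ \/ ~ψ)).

φ -> φ = min(1, 1 − 0.308 + 0.308) = min(1, 1.000) = 1.000
χ (+) (φ -> φ) = min(1, 0.933 + 1.000) = min(1, 1.933) = 1.000
φ <-> (χ (+) (φ -> φ)) = 1 − |0.308 − 1.000| = 1 − 0.692 = 0.308
~φ = 1 − 0.308 = 0.692
~~φ = 1 − 0.692 = 0.308
~ψ = 1 − 0.264 = 0.736
~~φ \/ ~ψ = max(0.308, 0.736) = 0.736
~(~~φ \/ ~ψ) = 1 − 0.736 = 0.264
(φ <-> (χ (+) (φ -> φ))) -> ~(~~φ \/ ~ψ) = min(1, 1 − 0.308 + 0.264) = min(1, 0.956) = 0.956
~((φ <-> (χ (+) (φ -> φ))) -> ~(~~φ \/ ~ψ)) = 1 − 0.956 = 0.044

0.044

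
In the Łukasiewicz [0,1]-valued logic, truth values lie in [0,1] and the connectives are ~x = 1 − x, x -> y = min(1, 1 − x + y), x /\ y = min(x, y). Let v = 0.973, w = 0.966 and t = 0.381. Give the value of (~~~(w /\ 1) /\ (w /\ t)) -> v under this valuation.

1.000

w /\ 1 = min(0.966, 1.000) = 0.966
~(w /\ 1) = 1 − 0.966 = 0.034
~~(w /\ 1) = 1 − 0.034 = 0.966
~~~(w /\ 1) = 1 − 0.966 = 0.034
w /\ t = min(0.966, 0.381) = 0.381
~~~(w /\ 1) /\ (w /\ t) = min(0.034, 0.381) = 0.034
(~~~(w /\ 1) /\ (w /\ t)) -> v = min(1, 1 − 0.034 + 0.973) = min(1, 1.939) = 1.000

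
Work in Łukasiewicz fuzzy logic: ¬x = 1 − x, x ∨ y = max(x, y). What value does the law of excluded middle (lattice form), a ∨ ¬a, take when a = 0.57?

0.57

¬a = 1 − 0.57 = 0.43
a ∨ ¬a = max(0.57, 0.43) = 0.57
(The value 0.57 < 1 shows this instance is not satisfied; not a Ł∞-tautology — its value is max(a, 1−a).)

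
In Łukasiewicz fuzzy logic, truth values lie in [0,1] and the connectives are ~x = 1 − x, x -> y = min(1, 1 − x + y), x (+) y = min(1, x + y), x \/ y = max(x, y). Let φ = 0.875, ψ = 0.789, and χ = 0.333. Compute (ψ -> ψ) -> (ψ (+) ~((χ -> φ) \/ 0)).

ψ -> ψ = min(1, 1 − 0.789 + 0.789) = min(1, 1.000) = 1.000
χ -> φ = min(1, 1 − 0.333 + 0.875) = min(1, 1.542) = 1.000
(χ -> φ) \/ 0 = max(1.000, 0.000) = 1.000
~((χ -> φ) \/ 0) = 1 − 1.000 = 0.000
ψ (+) ~((χ -> φ) \/ 0) = min(1, 0.789 + 0.000) = min(1, 0.789) = 0.789
(ψ -> ψ) -> (ψ (+) ~((χ -> φ) \/ 0)) = min(1, 1 − 1.000 + 0.789) = min(1, 0.789) = 0.789

0.789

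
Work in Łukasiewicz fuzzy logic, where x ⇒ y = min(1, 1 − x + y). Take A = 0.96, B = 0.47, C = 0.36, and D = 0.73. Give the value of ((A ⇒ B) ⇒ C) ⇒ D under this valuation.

A ⇒ B = min(1, 1 − 0.96 + 0.47) = min(1, 0.51) = 0.51
(A ⇒ B) ⇒ C = min(1, 1 − 0.51 + 0.36) = min(1, 0.85) = 0.85
((A ⇒ B) ⇒ C) ⇒ D = min(1, 1 − 0.85 + 0.73) = min(1, 0.88) = 0.88

0.88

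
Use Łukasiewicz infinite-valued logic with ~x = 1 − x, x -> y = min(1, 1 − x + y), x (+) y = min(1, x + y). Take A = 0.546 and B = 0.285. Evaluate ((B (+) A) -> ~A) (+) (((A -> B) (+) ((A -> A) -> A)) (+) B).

B (+) A = min(1, 0.285 + 0.546) = min(1, 0.831) = 0.831
~A = 1 − 0.546 = 0.454
(B (+) A) -> ~A = min(1, 1 − 0.831 + 0.454) = min(1, 0.623) = 0.623
A -> B = min(1, 1 − 0.546 + 0.285) = min(1, 0.739) = 0.739
A -> A = min(1, 1 − 0.546 + 0.546) = min(1, 1.000) = 1.000
(A -> A) -> A = min(1, 1 − 1.000 + 0.546) = min(1, 0.546) = 0.546
(A -> B) (+) ((A -> A) -> A) = min(1, 0.739 + 0.546) = min(1, 1.285) = 1.000
((A -> B) (+) ((A -> A) -> A)) (+) B = min(1, 1.000 + 0.285) = min(1, 1.285) = 1.000
((B (+) A) -> ~A) (+) (((A -> B) (+) ((A -> A) -> A)) (+) B) = min(1, 0.623 + 1.000) = min(1, 1.623) = 1.000

1.000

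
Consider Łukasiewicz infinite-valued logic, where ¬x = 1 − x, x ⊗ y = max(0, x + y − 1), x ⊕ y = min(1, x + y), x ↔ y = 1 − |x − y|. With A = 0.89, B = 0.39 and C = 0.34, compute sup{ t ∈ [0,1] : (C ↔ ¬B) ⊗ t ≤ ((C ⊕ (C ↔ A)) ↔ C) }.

¬B = 1 − 0.39 = 0.61
C ↔ ¬B = 1 − |0.34 − 0.61| = 1 − 0.27 = 0.73
So the left factor is C ↔ ¬B = 0.73.
C ↔ A = 1 − |0.34 − 0.89| = 1 − 0.55 = 0.45
C ⊕ (C ↔ A) = min(1, 0.34 + 0.45) = min(1, 0.79) = 0.79
(C ⊕ (C ↔ A)) ↔ C = 1 − |0.79 − 0.34| = 1 − 0.45 = 0.55
So the right-hand bound is (C ⊕ (C ↔ A)) ↔ C = 0.55.
The residuum of the Łukasiewicz t-norm gives the supremum: min(1, 1 − 0.73 + 0.55).
1 − 0.73 + 0.55 = 0.82, so t = min(1, 0.82) = 0.82.
Check: 0.73 ⊗ 0.82 = max(0, 0.55) = 0.55 ≤ 0.55.

0.82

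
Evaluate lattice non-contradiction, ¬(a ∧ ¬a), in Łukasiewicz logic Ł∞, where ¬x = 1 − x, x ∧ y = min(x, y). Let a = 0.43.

0.57

¬a = 1 − 0.43 = 0.57
a ∧ ¬a = min(0.43, 0.57) = 0.43
¬(a ∧ ¬a) = 1 − 0.43 = 0.57
(The value 0.57 < 1 shows this instance is not satisfied; not a Ł∞-tautology — its value is 1 − min(a, 1−a).)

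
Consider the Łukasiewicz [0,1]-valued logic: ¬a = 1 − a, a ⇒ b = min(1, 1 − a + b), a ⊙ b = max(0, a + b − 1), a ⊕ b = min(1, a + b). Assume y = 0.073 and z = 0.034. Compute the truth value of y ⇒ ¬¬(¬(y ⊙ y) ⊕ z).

1.000

y ⊙ y = max(0, 0.073 + 0.073 − 1) = max(0, -0.854) = 0.000
¬(y ⊙ y) = 1 − 0.000 = 1.000
¬(y ⊙ y) ⊕ z = min(1, 1.000 + 0.034) = min(1, 1.034) = 1.000
¬(¬(y ⊙ y) ⊕ z) = 1 − 1.000 = 0.000
¬¬(¬(y ⊙ y) ⊕ z) = 1 − 0.000 = 1.000
y ⇒ ¬¬(¬(y ⊙ y) ⊕ z) = min(1, 1 − 0.073 + 1.000) = min(1, 1.927) = 1.000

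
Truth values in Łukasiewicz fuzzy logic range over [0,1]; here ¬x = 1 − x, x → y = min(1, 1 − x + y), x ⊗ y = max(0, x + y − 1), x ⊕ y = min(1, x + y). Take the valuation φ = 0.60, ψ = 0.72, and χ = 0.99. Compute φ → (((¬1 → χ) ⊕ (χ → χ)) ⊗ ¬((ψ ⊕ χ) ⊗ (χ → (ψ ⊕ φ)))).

¬1 = 1 − 1.00 = 0.00
¬1 → χ = min(1, 1 − 0.00 + 0.99) = min(1, 1.99) = 1.00
χ → χ = min(1, 1 − 0.99 + 0.99) = min(1, 1.00) = 1.00
(¬1 → χ) ⊕ (χ → χ) = min(1, 1.00 + 1.00) = min(1, 2.00) = 1.00
ψ ⊕ χ = min(1, 0.72 + 0.99) = min(1, 1.71) = 1.00
ψ ⊕ φ = min(1, 0.72 + 0.60) = min(1, 1.32) = 1.00
χ → (ψ ⊕ φ) = min(1, 1 − 0.99 + 1.00) = min(1, 1.01) = 1.00
(ψ ⊕ χ) ⊗ (χ → (ψ ⊕ φ)) = max(0, 1.00 + 1.00 − 1) = max(0, 1.00) = 1.00
¬((ψ ⊕ χ) ⊗ (χ → (ψ ⊕ φ))) = 1 − 1.00 = 0.00
((¬1 → χ) ⊕ (χ → χ)) ⊗ ¬((ψ ⊕ χ) ⊗ (χ → (ψ ⊕ φ))) = max(0, 1.00 + 0.00 − 1) = max(0, 0.00) = 0.00
φ → (((¬1 → χ) ⊕ (χ → χ)) ⊗ ¬((ψ ⊕ χ) ⊗ (χ → (ψ ⊕ φ)))) = min(1, 1 − 0.60 + 0.00) = min(1, 0.40) = 0.40

0.40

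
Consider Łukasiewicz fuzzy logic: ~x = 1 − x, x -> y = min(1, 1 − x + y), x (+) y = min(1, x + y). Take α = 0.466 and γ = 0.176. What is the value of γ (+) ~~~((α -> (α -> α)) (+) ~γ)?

α -> α = min(1, 1 − 0.466 + 0.466) = min(1, 1.000) = 1.000
α -> (α -> α) = min(1, 1 − 0.466 + 1.000) = min(1, 1.534) = 1.000
~γ = 1 − 0.176 = 0.824
(α -> (α -> α)) (+) ~γ = min(1, 1.000 + 0.824) = min(1, 1.824) = 1.000
~((α -> (α -> α)) (+) ~γ) = 1 − 1.000 = 0.000
~~((α -> (α -> α)) (+) ~γ) = 1 − 0.000 = 1.000
~~~((α -> (α -> α)) (+) ~γ) = 1 − 1.000 = 0.000
γ (+) ~~~((α -> (α -> α)) (+) ~γ) = min(1, 0.176 + 0.000) = min(1, 0.176) = 0.176

0.176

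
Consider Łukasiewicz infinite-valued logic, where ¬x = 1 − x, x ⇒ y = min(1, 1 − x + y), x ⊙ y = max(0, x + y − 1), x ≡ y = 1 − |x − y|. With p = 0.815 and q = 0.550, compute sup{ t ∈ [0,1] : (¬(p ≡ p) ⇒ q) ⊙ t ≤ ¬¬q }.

p ≡ p = 1 − |0.815 − 0.815| = 1 − 0.000 = 1.000
¬(p ≡ p) = 1 − 1.000 = 0.000
¬(p ≡ p) ⇒ q = min(1, 1 − 0.000 + 0.550) = min(1, 1.550) = 1.000
So the left factor is ¬(p ≡ p) ⇒ q = 1.000.
¬q = 1 − 0.550 = 0.450
¬¬q = 1 − 0.450 = 0.550
So the right-hand bound is ¬¬q = 0.550.
The residuum of the Łukasiewicz t-norm gives the supremum: min(1, 1 − 1.000 + 0.550).
1 − 1.000 + 0.550 = 0.550, so t = min(1, 0.550) = 0.550.
Check: 1.000 ⊙ 0.550 = max(0, 0.550) = 0.550 ≤ 0.550.

0.550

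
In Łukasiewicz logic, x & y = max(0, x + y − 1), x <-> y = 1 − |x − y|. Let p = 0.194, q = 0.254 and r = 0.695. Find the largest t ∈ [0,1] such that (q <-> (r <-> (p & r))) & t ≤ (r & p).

p & r = max(0, 0.194 + 0.695 − 1) = max(0, -0.111) = 0.000
r <-> (p & r) = 1 − |0.695 − 0.000| = 1 − 0.695 = 0.305
q <-> (r <-> (p & r)) = 1 − |0.254 − 0.305| = 1 − 0.051 = 0.949
So the left factor is q <-> (r <-> (p & r)) = 0.949.
r & p = max(0, 0.695 + 0.194 − 1) = max(0, -0.111) = 0.000
So the right-hand bound is r & p = 0.000.
The residuum of the Łukasiewicz t-norm gives the supremum: min(1, 1 − 0.949 + 0.000).
1 − 0.949 + 0.000 = 0.051, so t = min(1, 0.051) = 0.051.
Check: 0.949 & 0.051 = max(0, 0.000) = 0.000 ≤ 0.000.

0.051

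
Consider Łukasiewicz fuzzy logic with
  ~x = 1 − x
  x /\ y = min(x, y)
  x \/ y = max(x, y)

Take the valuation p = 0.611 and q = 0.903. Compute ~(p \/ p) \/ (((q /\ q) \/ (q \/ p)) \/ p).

p \/ p = max(0.611, 0.611) = 0.611
~(p \/ p) = 1 − 0.611 = 0.389
q /\ q = min(0.903, 0.903) = 0.903
q \/ p = max(0.903, 0.611) = 0.903
(q /\ q) \/ (q \/ p) = max(0.903, 0.903) = 0.903
((q /\ q) \/ (q \/ p)) \/ p = max(0.903, 0.611) = 0.903
~(p \/ p) \/ (((q /\ q) \/ (q \/ p)) \/ p) = max(0.389, 0.903) = 0.903

0.903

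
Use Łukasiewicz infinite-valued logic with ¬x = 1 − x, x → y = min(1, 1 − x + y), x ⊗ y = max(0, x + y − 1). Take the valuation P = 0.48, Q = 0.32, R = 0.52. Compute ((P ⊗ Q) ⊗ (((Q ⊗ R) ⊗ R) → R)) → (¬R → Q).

1.00

P ⊗ Q = max(0, 0.48 + 0.32 − 1) = max(0, -0.20) = 0.00
Q ⊗ R = max(0, 0.32 + 0.52 − 1) = max(0, -0.16) = 0.00
(Q ⊗ R) ⊗ R = max(0, 0.00 + 0.52 − 1) = max(0, -0.48) = 0.00
((Q ⊗ R) ⊗ R) → R = min(1, 1 − 0.00 + 0.52) = min(1, 1.52) = 1.00
(P ⊗ Q) ⊗ (((Q ⊗ R) ⊗ R) → R) = max(0, 0.00 + 1.00 − 1) = max(0, 0.00) = 0.00
¬R = 1 − 0.52 = 0.48
¬R → Q = min(1, 1 − 0.48 + 0.32) = min(1, 0.84) = 0.84
((P ⊗ Q) ⊗ (((Q ⊗ R) ⊗ R) → R)) → (¬R → Q) = min(1, 1 − 0.00 + 0.84) = min(1, 1.84) = 1.00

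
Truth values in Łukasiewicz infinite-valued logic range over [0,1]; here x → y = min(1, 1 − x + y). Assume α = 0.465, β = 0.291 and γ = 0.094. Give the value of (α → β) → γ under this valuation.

0.268

α → β = min(1, 1 − 0.465 + 0.291) = min(1, 0.826) = 0.826
(α → β) → γ = min(1, 1 − 0.826 + 0.094) = min(1, 0.268) = 0.268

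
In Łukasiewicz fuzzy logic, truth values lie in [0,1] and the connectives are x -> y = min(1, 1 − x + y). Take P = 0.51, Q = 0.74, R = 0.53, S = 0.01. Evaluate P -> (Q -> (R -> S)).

R -> S = min(1, 1 − 0.53 + 0.01) = min(1, 0.48) = 0.48
Q -> (R -> S) = min(1, 1 − 0.74 + 0.48) = min(1, 0.74) = 0.74
P -> (Q -> (R -> S)) = min(1, 1 − 0.51 + 0.74) = min(1, 1.23) = 1.00

1.00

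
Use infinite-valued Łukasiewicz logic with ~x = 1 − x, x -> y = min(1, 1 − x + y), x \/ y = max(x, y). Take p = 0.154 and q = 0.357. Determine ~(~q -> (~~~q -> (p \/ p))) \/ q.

~q = 1 − 0.357 = 0.643
~~q = 1 − 0.643 = 0.357
~~~q = 1 − 0.357 = 0.643
p \/ p = max(0.154, 0.154) = 0.154
~~~q -> (p \/ p) = min(1, 1 − 0.643 + 0.154) = min(1, 0.511) = 0.511
~q -> (~~~q -> (p \/ p)) = min(1, 1 − 0.643 + 0.511) = min(1, 0.868) = 0.868
~(~q -> (~~~q -> (p \/ p))) = 1 − 0.868 = 0.132
~(~q -> (~~~q -> (p \/ p))) \/ q = max(0.132, 0.357) = 0.357

0.357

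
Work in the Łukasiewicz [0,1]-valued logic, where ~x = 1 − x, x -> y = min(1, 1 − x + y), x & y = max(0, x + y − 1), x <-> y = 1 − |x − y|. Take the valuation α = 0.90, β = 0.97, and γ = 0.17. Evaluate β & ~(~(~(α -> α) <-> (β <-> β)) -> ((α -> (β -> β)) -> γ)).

0.80

α -> α = min(1, 1 − 0.90 + 0.90) = min(1, 1.00) = 1.00
~(α -> α) = 1 − 1.00 = 0.00
β <-> β = 1 − |0.97 − 0.97| = 1 − 0.00 = 1.00
~(α -> α) <-> (β <-> β) = 1 − |0.00 − 1.00| = 1 − 1.00 = 0.00
~(~(α -> α) <-> (β <-> β)) = 1 − 0.00 = 1.00
β -> β = min(1, 1 − 0.97 + 0.97) = min(1, 1.00) = 1.00
α -> (β -> β) = min(1, 1 − 0.90 + 1.00) = min(1, 1.10) = 1.00
(α -> (β -> β)) -> γ = min(1, 1 − 1.00 + 0.17) = min(1, 0.17) = 0.17
~(~(α -> α) <-> (β <-> β)) -> ((α -> (β -> β)) -> γ) = min(1, 1 − 1.00 + 0.17) = min(1, 0.17) = 0.17
~(~(~(α -> α) <-> (β <-> β)) -> ((α -> (β -> β)) -> γ)) = 1 − 0.17 = 0.83
β & ~(~(~(α -> α) <-> (β <-> β)) -> ((α -> (β -> β)) -> γ)) = max(0, 0.97 + 0.83 − 1) = max(0, 0.80) = 0.80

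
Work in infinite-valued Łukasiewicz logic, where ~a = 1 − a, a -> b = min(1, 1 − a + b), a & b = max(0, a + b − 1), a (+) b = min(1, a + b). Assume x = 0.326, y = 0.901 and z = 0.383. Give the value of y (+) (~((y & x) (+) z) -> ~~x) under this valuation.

1.000

y & x = max(0, 0.901 + 0.326 − 1) = max(0, 0.227) = 0.227
(y & x) (+) z = min(1, 0.227 + 0.383) = min(1, 0.610) = 0.610
~((y & x) (+) z) = 1 − 0.610 = 0.390
~x = 1 − 0.326 = 0.674
~~x = 1 − 0.674 = 0.326
~((y & x) (+) z) -> ~~x = min(1, 1 − 0.390 + 0.326) = min(1, 0.936) = 0.936
y (+) (~((y & x) (+) z) -> ~~x) = min(1, 0.901 + 0.936) = min(1, 1.837) = 1.000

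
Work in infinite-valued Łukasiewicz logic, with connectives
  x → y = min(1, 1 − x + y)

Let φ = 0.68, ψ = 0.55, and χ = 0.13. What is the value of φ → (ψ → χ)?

ψ → χ = min(1, 1 − 0.55 + 0.13) = min(1, 0.58) = 0.58
φ → (ψ → χ) = min(1, 1 − 0.68 + 0.58) = min(1, 0.90) = 0.90

0.90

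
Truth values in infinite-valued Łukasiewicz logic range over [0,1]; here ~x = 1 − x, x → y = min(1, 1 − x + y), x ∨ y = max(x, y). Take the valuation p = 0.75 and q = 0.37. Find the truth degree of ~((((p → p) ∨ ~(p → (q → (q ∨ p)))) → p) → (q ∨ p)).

0.00

p → p = min(1, 1 − 0.75 + 0.75) = min(1, 1.00) = 1.00
q ∨ p = max(0.37, 0.75) = 0.75
q → (q ∨ p) = min(1, 1 − 0.37 + 0.75) = min(1, 1.38) = 1.00
p → (q → (q ∨ p)) = min(1, 1 − 0.75 + 1.00) = min(1, 1.25) = 1.00
~(p → (q → (q ∨ p))) = 1 − 1.00 = 0.00
(p → p) ∨ ~(p → (q → (q ∨ p))) = max(1.00, 0.00) = 1.00
((p → p) ∨ ~(p → (q → (q ∨ p)))) → p = min(1, 1 − 1.00 + 0.75) = min(1, 0.75) = 0.75
(((p → p) ∨ ~(p → (q → (q ∨ p)))) → p) → (q ∨ p) = min(1, 1 − 0.75 + 0.75) = min(1, 1.00) = 1.00
~((((p → p) ∨ ~(p → (q → (q ∨ p)))) → p) → (q ∨ p)) = 1 − 1.00 = 0.00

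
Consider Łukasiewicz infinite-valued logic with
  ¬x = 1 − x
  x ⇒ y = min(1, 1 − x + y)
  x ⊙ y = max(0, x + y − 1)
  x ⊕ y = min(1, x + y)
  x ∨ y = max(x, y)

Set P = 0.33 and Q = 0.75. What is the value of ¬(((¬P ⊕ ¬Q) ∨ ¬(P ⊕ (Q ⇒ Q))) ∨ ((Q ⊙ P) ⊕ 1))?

¬P = 1 − 0.33 = 0.67
¬Q = 1 − 0.75 = 0.25
¬P ⊕ ¬Q = min(1, 0.67 + 0.25) = min(1, 0.92) = 0.92
Q ⇒ Q = min(1, 1 − 0.75 + 0.75) = min(1, 1.00) = 1.00
P ⊕ (Q ⇒ Q) = min(1, 0.33 + 1.00) = min(1, 1.33) = 1.00
¬(P ⊕ (Q ⇒ Q)) = 1 − 1.00 = 0.00
(¬P ⊕ ¬Q) ∨ ¬(P ⊕ (Q ⇒ Q)) = max(0.92, 0.00) = 0.92
Q ⊙ P = max(0, 0.75 + 0.33 − 1) = max(0, 0.08) = 0.08
(Q ⊙ P) ⊕ 1 = min(1, 0.08 + 1.00) = min(1, 1.08) = 1.00
((¬P ⊕ ¬Q) ∨ ¬(P ⊕ (Q ⇒ Q))) ∨ ((Q ⊙ P) ⊕ 1) = max(0.92, 1.00) = 1.00
¬(((¬P ⊕ ¬Q) ∨ ¬(P ⊕ (Q ⇒ Q))) ∨ ((Q ⊙ P) ⊕ 1)) = 1 − 1.00 = 0.00

0.00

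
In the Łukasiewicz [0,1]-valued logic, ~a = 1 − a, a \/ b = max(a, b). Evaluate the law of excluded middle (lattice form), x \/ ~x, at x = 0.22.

~x = 1 − 0.22 = 0.78
x \/ ~x = max(0.22, 0.78) = 0.78
(The value 0.78 < 1 shows this instance is not satisfied; not a Ł∞-tautology — its value is max(a, 1−a).)

0.78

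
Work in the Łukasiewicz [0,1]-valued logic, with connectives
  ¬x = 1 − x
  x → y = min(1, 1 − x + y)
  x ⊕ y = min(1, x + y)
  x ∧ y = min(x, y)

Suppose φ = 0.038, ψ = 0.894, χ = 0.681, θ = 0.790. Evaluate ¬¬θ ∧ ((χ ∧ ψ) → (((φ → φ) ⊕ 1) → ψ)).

0.790

¬θ = 1 − 0.790 = 0.210
¬¬θ = 1 − 0.210 = 0.790
χ ∧ ψ = min(0.681, 0.894) = 0.681
φ → φ = min(1, 1 − 0.038 + 0.038) = min(1, 1.000) = 1.000
(φ → φ) ⊕ 1 = min(1, 1.000 + 1.000) = min(1, 2.000) = 1.000
((φ → φ) ⊕ 1) → ψ = min(1, 1 − 1.000 + 0.894) = min(1, 0.894) = 0.894
(χ ∧ ψ) → (((φ → φ) ⊕ 1) → ψ) = min(1, 1 − 0.681 + 0.894) = min(1, 1.213) = 1.000
¬¬θ ∧ ((χ ∧ ψ) → (((φ → φ) ⊕ 1) → ψ)) = min(0.790, 1.000) = 0.790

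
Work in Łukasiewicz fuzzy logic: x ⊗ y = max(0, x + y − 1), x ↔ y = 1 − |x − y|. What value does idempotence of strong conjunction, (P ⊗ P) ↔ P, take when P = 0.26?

P ⊗ P = max(0, 0.26 + 0.26 − 1) = max(0, -0.48) = 0.00
(P ⊗ P) ↔ P = 1 − |0.00 − 0.26| = 1 − 0.26 = 0.74
(The value 0.74 < 1 shows this instance is not satisfied; fails in Ł∞ since a ⊗ a = max(0, 2a−1) ≠ a in general.)

0.74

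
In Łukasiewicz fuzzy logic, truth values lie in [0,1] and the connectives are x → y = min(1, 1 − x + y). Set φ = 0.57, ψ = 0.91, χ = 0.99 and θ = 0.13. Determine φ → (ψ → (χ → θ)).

χ → θ = min(1, 1 − 0.99 + 0.13) = min(1, 0.14) = 0.14
ψ → (χ → θ) = min(1, 1 − 0.91 + 0.14) = min(1, 0.23) = 0.23
φ → (ψ → (χ → θ)) = min(1, 1 − 0.57 + 0.23) = min(1, 0.66) = 0.66

0.66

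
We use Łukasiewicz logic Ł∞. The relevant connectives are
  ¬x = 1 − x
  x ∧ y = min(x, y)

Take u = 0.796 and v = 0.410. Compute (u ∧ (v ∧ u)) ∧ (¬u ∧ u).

v ∧ u = min(0.410, 0.796) = 0.410
u ∧ (v ∧ u) = min(0.796, 0.410) = 0.410
¬u = 1 − 0.796 = 0.204
¬u ∧ u = min(0.204, 0.796) = 0.204
(u ∧ (v ∧ u)) ∧ (¬u ∧ u) = min(0.410, 0.204) = 0.204

0.204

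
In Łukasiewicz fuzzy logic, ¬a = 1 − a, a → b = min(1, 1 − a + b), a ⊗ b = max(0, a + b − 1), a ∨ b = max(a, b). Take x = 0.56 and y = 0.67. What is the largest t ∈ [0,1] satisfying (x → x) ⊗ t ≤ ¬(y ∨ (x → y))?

x → x = min(1, 1 − 0.56 + 0.56) = min(1, 1.00) = 1.00
So the left factor is x → x = 1.00.
x → y = min(1, 1 − 0.56 + 0.67) = min(1, 1.11) = 1.00
y ∨ (x → y) = max(0.67, 1.00) = 1.00
¬(y ∨ (x → y)) = 1 − 1.00 = 0.00
So the right-hand bound is ¬(y ∨ (x → y)) = 0.00.
The residuum of the Łukasiewicz t-norm gives the supremum: min(1, 1 − 1.00 + 0.00).
1 − 1.00 + 0.00 = 0.00, so t = min(1, 0.00) = 0.00.
Check: 1.00 ⊗ 0.00 = max(0, 0.00) = 0.00 ≤ 0.00.

0.00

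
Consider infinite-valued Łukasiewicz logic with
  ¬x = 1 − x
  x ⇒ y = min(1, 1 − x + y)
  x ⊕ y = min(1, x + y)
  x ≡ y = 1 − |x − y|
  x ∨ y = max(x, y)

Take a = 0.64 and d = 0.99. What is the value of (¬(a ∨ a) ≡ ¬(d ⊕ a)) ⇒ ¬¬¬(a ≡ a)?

a ∨ a = max(0.64, 0.64) = 0.64
¬(a ∨ a) = 1 − 0.64 = 0.36
d ⊕ a = min(1, 0.99 + 0.64) = min(1, 1.63) = 1.00
¬(d ⊕ a) = 1 − 1.00 = 0.00
¬(a ∨ a) ≡ ¬(d ⊕ a) = 1 − |0.36 − 0.00| = 1 − 0.36 = 0.64
a ≡ a = 1 − |0.64 − 0.64| = 1 − 0.00 = 1.00
¬(a ≡ a) = 1 − 1.00 = 0.00
¬¬(a ≡ a) = 1 − 0.00 = 1.00
¬¬¬(a ≡ a) = 1 − 1.00 = 0.00
(¬(a ∨ a) ≡ ¬(d ⊕ a)) ⇒ ¬¬¬(a ≡ a) = min(1, 1 − 0.64 + 0.00) = min(1, 0.36) = 0.36

0.36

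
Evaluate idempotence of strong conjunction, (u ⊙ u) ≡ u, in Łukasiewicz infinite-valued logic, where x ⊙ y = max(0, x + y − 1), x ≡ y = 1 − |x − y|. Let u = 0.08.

0.92

u ⊙ u = max(0, 0.08 + 0.08 − 1) = max(0, -0.84) = 0.00
(u ⊙ u) ≡ u = 1 − |0.00 − 0.08| = 1 − 0.08 = 0.92
(The value 0.92 < 1 shows this instance is not satisfied; fails in Ł∞ since a ⊗ a = max(0, 2a−1) ≠ a in general.)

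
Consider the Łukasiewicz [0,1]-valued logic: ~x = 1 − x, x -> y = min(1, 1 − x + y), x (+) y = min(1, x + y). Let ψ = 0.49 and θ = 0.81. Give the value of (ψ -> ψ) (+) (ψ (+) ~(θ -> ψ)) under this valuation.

1.00

ψ -> ψ = min(1, 1 − 0.49 + 0.49) = min(1, 1.00) = 1.00
θ -> ψ = min(1, 1 − 0.81 + 0.49) = min(1, 0.68) = 0.68
~(θ -> ψ) = 1 − 0.68 = 0.32
ψ (+) ~(θ -> ψ) = min(1, 0.49 + 0.32) = min(1, 0.81) = 0.81
(ψ -> ψ) (+) (ψ (+) ~(θ -> ψ)) = min(1, 1.00 + 0.81) = min(1, 1.81) = 1.00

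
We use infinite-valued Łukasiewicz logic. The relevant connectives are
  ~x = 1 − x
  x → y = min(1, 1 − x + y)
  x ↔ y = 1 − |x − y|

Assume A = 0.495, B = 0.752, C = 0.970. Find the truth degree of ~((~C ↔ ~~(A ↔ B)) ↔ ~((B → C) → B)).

~C = 1 − 0.970 = 0.030
A ↔ B = 1 − |0.495 − 0.752| = 1 − 0.257 = 0.743
~(A ↔ B) = 1 − 0.743 = 0.257
~~(A ↔ B) = 1 − 0.257 = 0.743
~C ↔ ~~(A ↔ B) = 1 − |0.030 − 0.743| = 1 − 0.713 = 0.287
B → C = min(1, 1 − 0.752 + 0.970) = min(1, 1.218) = 1.000
(B → C) → B = min(1, 1 − 1.000 + 0.752) = min(1, 0.752) = 0.752
~((B → C) → B) = 1 − 0.752 = 0.248
(~C ↔ ~~(A ↔ B)) ↔ ~((B → C) → B) = 1 − |0.287 − 0.248| = 1 − 0.039 = 0.961
~((~C ↔ ~~(A ↔ B)) ↔ ~((B → C) → B)) = 1 − 0.961 = 0.039

0.039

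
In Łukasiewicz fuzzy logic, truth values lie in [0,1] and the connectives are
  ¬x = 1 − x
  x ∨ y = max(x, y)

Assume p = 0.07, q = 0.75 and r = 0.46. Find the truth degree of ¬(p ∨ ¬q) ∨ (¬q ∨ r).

¬q = 1 − 0.75 = 0.25
p ∨ ¬q = max(0.07, 0.25) = 0.25
¬(p ∨ ¬q) = 1 − 0.25 = 0.75
¬q ∨ r = max(0.25, 0.46) = 0.46
¬(p ∨ ¬q) ∨ (¬q ∨ r) = max(0.75, 0.46) = 0.75

0.75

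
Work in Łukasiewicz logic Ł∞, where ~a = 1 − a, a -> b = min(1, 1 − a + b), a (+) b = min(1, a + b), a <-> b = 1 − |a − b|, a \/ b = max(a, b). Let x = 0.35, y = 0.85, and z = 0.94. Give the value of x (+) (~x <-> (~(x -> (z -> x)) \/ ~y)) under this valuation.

~x = 1 − 0.35 = 0.65
z -> x = min(1, 1 − 0.94 + 0.35) = min(1, 0.41) = 0.41
x -> (z -> x) = min(1, 1 − 0.35 + 0.41) = min(1, 1.06) = 1.00
~(x -> (z -> x)) = 1 − 1.00 = 0.00
~y = 1 − 0.85 = 0.15
~(x -> (z -> x)) \/ ~y = max(0.00, 0.15) = 0.15
~x <-> (~(x -> (z -> x)) \/ ~y) = 1 − |0.65 − 0.15| = 1 − 0.50 = 0.50
x (+) (~x <-> (~(x -> (z -> x)) \/ ~y)) = min(1, 0.35 + 0.50) = min(1, 0.85) = 0.85

0.85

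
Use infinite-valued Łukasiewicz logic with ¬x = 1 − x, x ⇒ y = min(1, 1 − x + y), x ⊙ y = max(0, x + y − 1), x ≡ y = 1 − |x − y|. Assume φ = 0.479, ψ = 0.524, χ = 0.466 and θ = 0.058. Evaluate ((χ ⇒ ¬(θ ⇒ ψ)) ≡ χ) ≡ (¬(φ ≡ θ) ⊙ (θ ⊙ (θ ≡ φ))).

0.068

θ ⇒ ψ = min(1, 1 − 0.058 + 0.524) = min(1, 1.466) = 1.000
¬(θ ⇒ ψ) = 1 − 1.000 = 0.000
χ ⇒ ¬(θ ⇒ ψ) = min(1, 1 − 0.466 + 0.000) = min(1, 0.534) = 0.534
(χ ⇒ ¬(θ ⇒ ψ)) ≡ χ = 1 − |0.534 − 0.466| = 1 − 0.068 = 0.932
φ ≡ θ = 1 − |0.479 − 0.058| = 1 − 0.421 = 0.579
¬(φ ≡ θ) = 1 − 0.579 = 0.421
θ ≡ φ = 1 − |0.058 − 0.479| = 1 − 0.421 = 0.579
θ ⊙ (θ ≡ φ) = max(0, 0.058 + 0.579 − 1) = max(0, -0.363) = 0.000
¬(φ ≡ θ) ⊙ (θ ⊙ (θ ≡ φ)) = max(0, 0.421 + 0.000 − 1) = max(0, -0.579) = 0.000
((χ ⇒ ¬(θ ⇒ ψ)) ≡ χ) ≡ (¬(φ ≡ θ) ⊙ (θ ⊙ (θ ≡ φ))) = 1 − |0.932 − 0.000| = 1 − 0.932 = 0.068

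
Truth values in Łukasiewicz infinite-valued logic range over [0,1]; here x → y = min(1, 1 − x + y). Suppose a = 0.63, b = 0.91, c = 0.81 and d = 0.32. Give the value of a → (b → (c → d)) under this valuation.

0.97

c → d = min(1, 1 − 0.81 + 0.32) = min(1, 0.51) = 0.51
b → (c → d) = min(1, 1 − 0.91 + 0.51) = min(1, 0.60) = 0.60
a → (b → (c → d)) = min(1, 1 − 0.63 + 0.60) = min(1, 0.97) = 0.97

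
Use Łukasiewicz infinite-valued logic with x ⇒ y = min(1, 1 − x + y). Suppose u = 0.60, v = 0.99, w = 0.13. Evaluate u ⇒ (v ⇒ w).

0.54

v ⇒ w = min(1, 1 − 0.99 + 0.13) = min(1, 0.14) = 0.14
u ⇒ (v ⇒ w) = min(1, 1 − 0.60 + 0.14) = min(1, 0.54) = 0.54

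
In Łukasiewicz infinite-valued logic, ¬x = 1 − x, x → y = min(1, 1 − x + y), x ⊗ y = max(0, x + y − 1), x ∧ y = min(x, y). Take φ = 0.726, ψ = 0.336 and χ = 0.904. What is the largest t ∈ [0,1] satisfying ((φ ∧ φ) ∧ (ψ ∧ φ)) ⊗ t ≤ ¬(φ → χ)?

φ ∧ φ = min(0.726, 0.726) = 0.726
ψ ∧ φ = min(0.336, 0.726) = 0.336
(φ ∧ φ) ∧ (ψ ∧ φ) = min(0.726, 0.336) = 0.336
So the left factor is (φ ∧ φ) ∧ (ψ ∧ φ) = 0.336.
φ → χ = min(1, 1 − 0.726 + 0.904) = min(1, 1.178) = 1.000
¬(φ → χ) = 1 − 1.000 = 0.000
So the right-hand bound is ¬(φ → χ) = 0.000.
The residuum of the Łukasiewicz t-norm gives the supremum: min(1, 1 − 0.336 + 0.000).
1 − 0.336 + 0.000 = 0.664, so t = min(1, 0.664) = 0.664.
Check: 0.336 ⊗ 0.664 = max(0, 0.000) = 0.000 ≤ 0.000.

0.664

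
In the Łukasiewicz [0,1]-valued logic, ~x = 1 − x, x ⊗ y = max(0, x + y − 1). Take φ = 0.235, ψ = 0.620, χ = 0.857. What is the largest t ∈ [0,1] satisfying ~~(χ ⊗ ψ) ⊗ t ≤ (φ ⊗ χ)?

0.615

χ ⊗ ψ = max(0, 0.857 + 0.620 − 1) = max(0, 0.477) = 0.477
~(χ ⊗ ψ) = 1 − 0.477 = 0.523
~~(χ ⊗ ψ) = 1 − 0.523 = 0.477
So the left factor is ~~(χ ⊗ ψ) = 0.477.
φ ⊗ χ = max(0, 0.235 + 0.857 − 1) = max(0, 0.092) = 0.092
So the right-hand bound is φ ⊗ χ = 0.092.
The residuum of the Łukasiewicz t-norm gives the supremum: min(1, 1 − 0.477 + 0.092).
1 − 0.477 + 0.092 = 0.615, so t = min(1, 0.615) = 0.615.
Check: 0.477 ⊗ 0.615 = max(0, 0.092) = 0.092 ≤ 0.092.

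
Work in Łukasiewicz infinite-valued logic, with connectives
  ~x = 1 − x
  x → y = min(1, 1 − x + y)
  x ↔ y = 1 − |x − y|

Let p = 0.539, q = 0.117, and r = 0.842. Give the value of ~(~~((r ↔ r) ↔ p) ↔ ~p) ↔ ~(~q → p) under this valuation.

0.734

r ↔ r = 1 − |0.842 − 0.842| = 1 − 0.000 = 1.000
(r ↔ r) ↔ p = 1 − |1.000 − 0.539| = 1 − 0.461 = 0.539
~((r ↔ r) ↔ p) = 1 − 0.539 = 0.461
~~((r ↔ r) ↔ p) = 1 − 0.461 = 0.539
~p = 1 − 0.539 = 0.461
~~((r ↔ r) ↔ p) ↔ ~p = 1 − |0.539 − 0.461| = 1 − 0.078 = 0.922
~(~~((r ↔ r) ↔ p) ↔ ~p) = 1 − 0.922 = 0.078
~q = 1 − 0.117 = 0.883
~q → p = min(1, 1 − 0.883 + 0.539) = min(1, 0.656) = 0.656
~(~q → p) = 1 − 0.656 = 0.344
~(~~((r ↔ r) ↔ p) ↔ ~p) ↔ ~(~q → p) = 1 − |0.078 − 0.344| = 1 − 0.266 = 0.734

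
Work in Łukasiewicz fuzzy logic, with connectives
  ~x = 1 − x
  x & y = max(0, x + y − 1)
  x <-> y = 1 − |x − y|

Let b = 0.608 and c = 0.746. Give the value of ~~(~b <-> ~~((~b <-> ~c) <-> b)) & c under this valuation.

~b = 1 − 0.608 = 0.392
~c = 1 − 0.746 = 0.254
~b <-> ~c = 1 − |0.392 − 0.254| = 1 − 0.138 = 0.862
(~b <-> ~c) <-> b = 1 − |0.862 − 0.608| = 1 − 0.254 = 0.746
~((~b <-> ~c) <-> b) = 1 − 0.746 = 0.254
~~((~b <-> ~c) <-> b) = 1 − 0.254 = 0.746
~b <-> ~~((~b <-> ~c) <-> b) = 1 − |0.392 − 0.746| = 1 − 0.354 = 0.646
~(~b <-> ~~((~b <-> ~c) <-> b)) = 1 − 0.646 = 0.354
~~(~b <-> ~~((~b <-> ~c) <-> b)) = 1 − 0.354 = 0.646
~~(~b <-> ~~((~b <-> ~c) <-> b)) & c = max(0, 0.646 + 0.746 − 1) = max(0, 0.392) = 0.392

0.392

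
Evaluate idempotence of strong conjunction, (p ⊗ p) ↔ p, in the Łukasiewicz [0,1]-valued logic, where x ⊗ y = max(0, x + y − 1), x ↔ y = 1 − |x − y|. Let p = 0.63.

p ⊗ p = max(0, 0.63 + 0.63 − 1) = max(0, 0.26) = 0.26
(p ⊗ p) ↔ p = 1 − |0.26 − 0.63| = 1 − 0.37 = 0.63
(The value 0.63 < 1 shows this instance is not satisfied; fails in Ł∞ since a ⊗ a = max(0, 2a−1) ≠ a in general.)

0.63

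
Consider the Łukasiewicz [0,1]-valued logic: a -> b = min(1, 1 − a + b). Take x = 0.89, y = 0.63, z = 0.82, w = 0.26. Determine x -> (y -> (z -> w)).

z -> w = min(1, 1 − 0.82 + 0.26) = min(1, 0.44) = 0.44
y -> (z -> w) = min(1, 1 − 0.63 + 0.44) = min(1, 0.81) = 0.81
x -> (y -> (z -> w)) = min(1, 1 − 0.89 + 0.81) = min(1, 0.92) = 0.92

0.92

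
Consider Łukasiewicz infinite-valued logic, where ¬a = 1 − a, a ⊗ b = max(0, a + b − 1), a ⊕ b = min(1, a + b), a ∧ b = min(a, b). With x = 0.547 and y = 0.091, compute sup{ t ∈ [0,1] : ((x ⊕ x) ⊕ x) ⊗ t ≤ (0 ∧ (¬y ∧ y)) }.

0.000

x ⊕ x = min(1, 0.547 + 0.547) = min(1, 1.094) = 1.000
(x ⊕ x) ⊕ x = min(1, 1.000 + 0.547) = min(1, 1.547) = 1.000
So the left factor is (x ⊕ x) ⊕ x = 1.000.
¬y = 1 − 0.091 = 0.909
¬y ∧ y = min(0.909, 0.091) = 0.091
0 ∧ (¬y ∧ y) = min(0.000, 0.091) = 0.000
So the right-hand bound is 0 ∧ (¬y ∧ y) = 0.000.
The residuum of the Łukasiewicz t-norm gives the supremum: min(1, 1 − 1.000 + 0.000).
1 − 1.000 + 0.000 = 0.000, so t = min(1, 0.000) = 0.000.
Check: 1.000 ⊗ 0.000 = max(0, 0.000) = 0.000 ≤ 0.000.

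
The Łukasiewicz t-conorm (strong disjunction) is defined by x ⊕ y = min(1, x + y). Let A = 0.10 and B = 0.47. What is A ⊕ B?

0.57

A ⊕ B = min(1, 0.10 + 0.47) = min(1, 0.57) = 0.57
For comparison, the Gödel t-conorm max(x, y) would give 0.47.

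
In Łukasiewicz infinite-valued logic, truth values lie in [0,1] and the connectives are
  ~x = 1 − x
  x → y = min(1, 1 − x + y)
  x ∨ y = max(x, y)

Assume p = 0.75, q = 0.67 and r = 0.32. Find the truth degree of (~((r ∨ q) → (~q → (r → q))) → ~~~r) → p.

r ∨ q = max(0.32, 0.67) = 0.67
~q = 1 − 0.67 = 0.33
r → q = min(1, 1 − 0.32 + 0.67) = min(1, 1.35) = 1.00
~q → (r → q) = min(1, 1 − 0.33 + 1.00) = min(1, 1.67) = 1.00
(r ∨ q) → (~q → (r → q)) = min(1, 1 − 0.67 + 1.00) = min(1, 1.33) = 1.00
~((r ∨ q) → (~q → (r → q))) = 1 − 1.00 = 0.00
~r = 1 − 0.32 = 0.68
~~r = 1 − 0.68 = 0.32
~~~r = 1 − 0.32 = 0.68
~((r ∨ q) → (~q → (r → q))) → ~~~r = min(1, 1 − 0.00 + 0.68) = min(1, 1.68) = 1.00
(~((r ∨ q) → (~q → (r → q))) → ~~~r) → p = min(1, 1 − 1.00 + 0.75) = min(1, 0.75) = 0.75

0.75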